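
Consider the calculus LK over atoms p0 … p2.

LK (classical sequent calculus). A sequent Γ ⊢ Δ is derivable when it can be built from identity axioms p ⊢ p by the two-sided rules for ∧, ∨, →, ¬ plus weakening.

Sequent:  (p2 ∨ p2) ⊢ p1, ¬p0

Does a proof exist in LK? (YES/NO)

Search for a countermodel by truth-table:
  v=000: Γ:[(p2 ∨ p2)=F] Δ:[p1=F, ¬p0=T] refutes=False
  v=001: Γ:[(p2 ∨ p2)=T] Δ:[p1=F, ¬p0=T] refutes=False
  v=010: Γ:[(p2 ∨ p2)=F] Δ:[p1=T, ¬p0=T] refutes=False
  v=011: Γ:[(p2 ∨ p2)=T] Δ:[p1=T, ¬p0=T] refutes=False
  v=100: Γ:[(p2 ∨ p2)=F] Δ:[p1=F, ¬p0=F] refutes=False
  v=101: Γ:[(p2 ∨ p2)=T] Δ:[p1=F, ¬p0=F] refutes=True  ← countermodel

Result: NO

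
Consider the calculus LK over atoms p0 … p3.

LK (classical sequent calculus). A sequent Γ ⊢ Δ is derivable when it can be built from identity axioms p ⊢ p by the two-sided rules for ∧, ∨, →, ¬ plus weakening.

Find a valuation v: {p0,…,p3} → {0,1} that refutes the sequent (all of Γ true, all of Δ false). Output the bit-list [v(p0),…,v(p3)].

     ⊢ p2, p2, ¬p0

Enumerate valuations to refute Γ ⊢ Δ:
  v=0000: Γ:[] Δ:[p2=F, p2=F, ¬p0=T] refutes=False
  v=0001: Γ:[] Δ:[p2=F, p2=F, ¬p0=T] refutes=False
  v=0010: Γ:[] Δ:[p2=T, p2=T, ¬p0=T] refutes=False
  v=0011: Γ:[] Δ:[p2=T, p2=T, ¬p0=T] refutes=False
  v=0100: Γ:[] Δ:[p2=F, p2=F, ¬p0=T] refutes=False
  v=0101: Γ:[] Δ:[p2=F, p2=F, ¬p0=T] refutes=False
  v=0110: Γ:[] Δ:[p2=T, p2=T, ¬p0=T] refutes=False
  v=0111: Γ:[] Δ:[p2=T, p2=T, ¬p0=T] refutes=False
  v=1000: Γ:[] Δ:[p2=F, p2=F, ¬p0=F] refutes=True  ← countermodel

Result: [1, 0, 0, 0]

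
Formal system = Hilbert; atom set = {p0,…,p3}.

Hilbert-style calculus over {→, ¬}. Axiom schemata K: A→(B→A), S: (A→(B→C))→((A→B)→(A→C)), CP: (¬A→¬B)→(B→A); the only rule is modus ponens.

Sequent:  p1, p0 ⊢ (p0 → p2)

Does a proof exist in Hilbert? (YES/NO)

Search for a countermodel by truth-table:
  v=0000: Γ:[p1=F, p0=F] Δ:[(p0 → p2)=T] refutes=False
  v=0001: Γ:[p1=F, p0=F] Δ:[(p0 → p2)=T] refutes=False
  v=0010: Γ:[p1=F, p0=F] Δ:[(p0 → p2)=T] refutes=False
  v=0011: Γ:[p1=F, p0=F] Δ:[(p0 → p2)=T] refutes=False
  v=0100: Γ:[p1=T, p0=F] Δ:[(p0 → p2)=T] refutes=False
  v=0101: Γ:[p1=T, p0=F] Δ:[(p0 → p2)=T] refutes=False
  v=0110: Γ:[p1=T, p0=F] Δ:[(p0 → p2)=T] refutes=False
  v=0111: Γ:[p1=T, p0=F] Δ:[(p0 → p2)=T] refutes=False
  v=1000: Γ:[p1=F, p0=T] Δ:[(p0 → p2)=F] refutes=False
  v=1001: Γ:[p1=F, p0=T] Δ:[(p0 → p2)=F] refutes=False
  v=1010: Γ:[p1=F, p0=T] Δ:[(p0 → p2)=T] refutes=False
  v=1011: Γ:[p1=F, p0=T] Δ:[(p0 → p2)=T] refutes=False
  v=1100: Γ:[p1=T, p0=T] Δ:[(p0 → p2)=F] refutes=True  ← countermodel

Result: NO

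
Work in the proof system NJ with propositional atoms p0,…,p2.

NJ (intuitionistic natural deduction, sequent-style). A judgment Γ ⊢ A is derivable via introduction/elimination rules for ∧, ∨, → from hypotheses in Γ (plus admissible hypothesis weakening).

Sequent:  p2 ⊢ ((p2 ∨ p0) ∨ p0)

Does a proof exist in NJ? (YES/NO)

Derivation trace:
[∨I₁] p2 ⊢ ((p2 ∨ p0) ∨ p0)
  [∨I₁] p2 ⊢ (p2 ∨ p0)
    [Ax] p2 ⊢ p2

Result: YES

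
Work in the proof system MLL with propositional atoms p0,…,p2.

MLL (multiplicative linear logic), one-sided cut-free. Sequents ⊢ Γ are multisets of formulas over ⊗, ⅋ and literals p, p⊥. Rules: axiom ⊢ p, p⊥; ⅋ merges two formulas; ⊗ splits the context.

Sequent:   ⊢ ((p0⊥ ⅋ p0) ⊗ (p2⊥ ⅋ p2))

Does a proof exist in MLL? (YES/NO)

Derivation (root first):
[⊗]  ⊢ ((p0⊥ ⅋ p0) ⊗ (p2⊥ ⅋ p2))
  [⅋]  ⊢ (p0⊥ ⅋ p0)
    [Ax]  ⊢ p0, p0⊥
  [⅋]  ⊢ (p2⊥ ⅋ p2)
    [Ax]  ⊢ p2, p2⊥

Result: YES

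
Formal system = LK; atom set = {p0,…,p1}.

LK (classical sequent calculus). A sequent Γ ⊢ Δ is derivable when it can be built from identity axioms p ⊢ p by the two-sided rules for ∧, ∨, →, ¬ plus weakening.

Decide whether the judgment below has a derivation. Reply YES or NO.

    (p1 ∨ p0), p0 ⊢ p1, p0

Derivation (root first):
[WL] (p1 ∨ p0), p0 ⊢ p1, p0
  [∨L] (p1 ∨ p0) ⊢ p1, p0
    [Ax] p1 ⊢ p1
    [Ax] p0 ⊢ p0

Result: YES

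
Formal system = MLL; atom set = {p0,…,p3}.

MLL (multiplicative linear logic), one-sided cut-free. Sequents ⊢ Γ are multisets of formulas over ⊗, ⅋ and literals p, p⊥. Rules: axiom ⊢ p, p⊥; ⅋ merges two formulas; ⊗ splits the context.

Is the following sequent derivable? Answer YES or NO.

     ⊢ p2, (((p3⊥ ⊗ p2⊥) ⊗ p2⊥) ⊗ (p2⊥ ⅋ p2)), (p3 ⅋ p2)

Derivation (root first):
[⅋]  ⊢ p2, (((p3⊥ ⊗ p2⊥) ⊗ p2⊥) ⊗ (p2⊥ ⅋ p2)), (p3 ⅋ p2)
  [⊗]  ⊢ p3, p2, p2, (((p3⊥ ⊗ p2⊥) ⊗ p2⊥) ⊗ (p2⊥ ⅋ p2))
    [⊗]  ⊢ p3, p2, p2, ((p3⊥ ⊗ p2⊥) ⊗ p2⊥)
      [⊗]  ⊢ p3, p2, (p3⊥ ⊗ p2⊥)
        [Ax]  ⊢ p3, p3⊥
        [Ax]  ⊢ p2, p2⊥
      [Ax]  ⊢ p2, p2⊥
    [⅋]  ⊢ (p2⊥ ⅋ p2)
      [Ax]  ⊢ p2, p2⊥

Result: YES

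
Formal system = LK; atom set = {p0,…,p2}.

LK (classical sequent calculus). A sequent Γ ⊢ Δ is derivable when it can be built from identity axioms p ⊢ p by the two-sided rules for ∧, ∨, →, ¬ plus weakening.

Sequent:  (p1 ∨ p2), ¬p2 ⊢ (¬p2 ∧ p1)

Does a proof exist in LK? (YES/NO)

Derivation (root first):
[¬L] (p1 ∨ p2), ¬p2 ⊢ (¬p2 ∧ p1)
  [∨L] (p1 ∨ p2) ⊢ p2, (¬p2 ∧ p1)
    [∧R] p1 ⊢ p2, (¬p2 ∧ p1)
      [¬R]  ⊢ p2, ¬p2
        [Ax] p2 ⊢ p2
      [Ax] p1 ⊢ p1
    [Ax] p2 ⊢ p2

Result: YES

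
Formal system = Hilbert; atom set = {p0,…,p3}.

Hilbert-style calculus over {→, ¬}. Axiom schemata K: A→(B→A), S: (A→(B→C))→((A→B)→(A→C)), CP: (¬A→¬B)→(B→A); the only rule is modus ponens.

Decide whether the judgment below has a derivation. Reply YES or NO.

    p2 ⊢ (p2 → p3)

Enumerate valuations to refute Γ ⊢ Δ:
  v=0000: Γ:[p2=F] Δ:[(p2 → p3)=T] refutes=False
  v=0001: Γ:[p2=F] Δ:[(p2 → p3)=T] refutes=False
  v=0010: Γ:[p2=T] Δ:[(p2 → p3)=F] refutes=True  ← countermodel

Result: NO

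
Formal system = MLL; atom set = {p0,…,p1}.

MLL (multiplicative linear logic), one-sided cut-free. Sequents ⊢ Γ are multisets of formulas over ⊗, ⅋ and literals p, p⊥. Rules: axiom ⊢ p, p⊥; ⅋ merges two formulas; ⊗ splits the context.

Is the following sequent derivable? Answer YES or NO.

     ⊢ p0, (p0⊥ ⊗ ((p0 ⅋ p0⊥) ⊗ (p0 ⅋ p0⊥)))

Derivation (root first):
[⊗]  ⊢ p0, (p0⊥ ⊗ ((p0 ⅋ p0⊥) ⊗ (p0 ⅋ p0⊥)))
  [Ax]  ⊢ p0, p0⊥
  [⊗]  ⊢ ((p0 ⅋ p0⊥) ⊗ (p0 ⅋ p0⊥))
    [⅋]  ⊢ (p0 ⅋ p0⊥)
      [Ax]  ⊢ p0, p0⊥
    [⅋]  ⊢ (p0 ⅋ p0⊥)
      [Ax]  ⊢ p0, p0⊥

Result: YES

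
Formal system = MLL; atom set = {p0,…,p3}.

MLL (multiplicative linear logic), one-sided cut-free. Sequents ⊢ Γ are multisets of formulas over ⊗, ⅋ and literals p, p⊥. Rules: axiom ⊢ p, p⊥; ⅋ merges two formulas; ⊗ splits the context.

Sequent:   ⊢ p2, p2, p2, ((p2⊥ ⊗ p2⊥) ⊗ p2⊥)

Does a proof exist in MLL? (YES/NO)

Derivation (root first):
[⊗]  ⊢ p2, p2, p2, ((p2⊥ ⊗ p2⊥) ⊗ p2⊥)
  [⊗]  ⊢ p2, p2, (p2⊥ ⊗ p2⊥)
    [Ax]  ⊢ p2, p2⊥
    [Ax]  ⊢ p2, p2⊥
  [Ax]  ⊢ p2, p2⊥

Result: YES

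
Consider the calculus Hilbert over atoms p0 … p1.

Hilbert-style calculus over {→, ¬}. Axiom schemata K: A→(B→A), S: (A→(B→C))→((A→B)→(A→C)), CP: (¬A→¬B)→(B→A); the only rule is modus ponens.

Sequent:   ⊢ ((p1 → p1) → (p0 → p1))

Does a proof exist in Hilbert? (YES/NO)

Search for a countermodel by truth-table:
  v=00: Γ:[] Δ:[((p1 → p1) → (p0 → p1))=T] refutes=False
  v=01: Γ:[] Δ:[((p1 → p1) → (p0 → p1))=T] refutes=False
  v=10: Γ:[] Δ:[((p1 → p1) → (p0 → p1))=F] refutes=True  ← countermodel

Result: NO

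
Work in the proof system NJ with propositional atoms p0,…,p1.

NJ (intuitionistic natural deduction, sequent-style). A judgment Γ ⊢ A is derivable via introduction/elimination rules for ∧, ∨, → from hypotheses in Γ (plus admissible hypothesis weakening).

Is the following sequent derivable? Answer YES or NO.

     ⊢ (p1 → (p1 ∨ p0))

Derivation trace:
[→I]  ⊢ (p1 → (p1 ∨ p0))
  [∨I₁] p1 ⊢ (p1 ∨ p0)
    [Ax] p1 ⊢ p1

Result: YES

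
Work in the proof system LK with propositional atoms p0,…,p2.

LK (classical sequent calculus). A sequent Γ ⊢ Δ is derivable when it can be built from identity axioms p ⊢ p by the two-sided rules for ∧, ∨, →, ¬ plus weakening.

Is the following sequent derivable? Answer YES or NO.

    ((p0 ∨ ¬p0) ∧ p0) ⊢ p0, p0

Derivation (root first):
[∧L] ((p0 ∨ ¬p0) ∧ p0) ⊢ p0, p0
  [WR] p0, (p0 ∨ ¬p0) ⊢ p0, p0
    [∨L] p0, (p0 ∨ ¬p0) ⊢ p0
      [Ax] p0 ⊢ p0
      [¬L] p0, ¬p0 ⊢ 
        [Ax] p0 ⊢ p0

Result: YES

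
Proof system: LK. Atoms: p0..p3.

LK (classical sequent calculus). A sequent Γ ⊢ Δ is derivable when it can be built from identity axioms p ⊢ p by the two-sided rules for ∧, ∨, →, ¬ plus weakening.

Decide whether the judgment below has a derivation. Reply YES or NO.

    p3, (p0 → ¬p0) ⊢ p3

Derivation trace:
[→L] p3, (p0 → ¬p0) ⊢ p3
  [WR] p3 ⊢ p3, p0
    [Ax] p3 ⊢ p3
  [¬L] p3, p3, ¬p0 ⊢ p3
    [WL] p3, p3 ⊢ p3, p0
      [WR] p3 ⊢ p3, p0
        [Ax] p3 ⊢ p3

Result: YES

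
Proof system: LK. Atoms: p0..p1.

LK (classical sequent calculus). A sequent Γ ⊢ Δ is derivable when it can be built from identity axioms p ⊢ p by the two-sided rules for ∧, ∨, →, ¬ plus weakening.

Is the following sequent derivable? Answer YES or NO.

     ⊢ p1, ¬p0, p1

Enumerate valuations to refute Γ ⊢ Δ:
  v=00: Γ:[] Δ:[p1=F, ¬p0=T, p1=F] refutes=False
  v=01: Γ:[] Δ:[p1=T, ¬p0=T, p1=T] refutes=False
  v=10: Γ:[] Δ:[p1=F, ¬p0=F, p1=F] refutes=True  ← countermodel

Result: NO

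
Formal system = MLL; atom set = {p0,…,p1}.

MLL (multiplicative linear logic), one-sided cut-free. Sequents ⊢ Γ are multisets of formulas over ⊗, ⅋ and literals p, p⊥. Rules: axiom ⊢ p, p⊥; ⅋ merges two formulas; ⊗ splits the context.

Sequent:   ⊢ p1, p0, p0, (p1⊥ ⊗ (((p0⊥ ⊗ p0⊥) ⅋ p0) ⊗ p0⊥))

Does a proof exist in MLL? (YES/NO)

Derivation trace:
[⊗]  ⊢ p1, p0, p0, (p1⊥ ⊗ (((p0⊥ ⊗ p0⊥) ⅋ p0) ⊗ p0⊥))
  [Ax]  ⊢ p1, p1⊥
  [⊗]  ⊢ p0, p0, (((p0⊥ ⊗ p0⊥) ⅋ p0) ⊗ p0⊥)
    [⅋]  ⊢ p0, ((p0⊥ ⊗ p0⊥) ⅋ p0)
      [⊗]  ⊢ p0, p0, (p0⊥ ⊗ p0⊥)
        [Ax]  ⊢ p0, p0⊥
        [Ax]  ⊢ p0, p0⊥
    [Ax]  ⊢ p0, p0⊥

Result: YES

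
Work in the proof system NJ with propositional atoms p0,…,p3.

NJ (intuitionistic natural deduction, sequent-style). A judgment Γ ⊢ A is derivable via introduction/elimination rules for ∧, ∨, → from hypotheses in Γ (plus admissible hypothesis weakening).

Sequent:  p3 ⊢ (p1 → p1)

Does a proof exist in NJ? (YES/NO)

Derivation (root first):
[Wk] p3 ⊢ (p1 → p1)
  [→I]  ⊢ (p1 → p1)
    [Ax] p1 ⊢ p1

Result: YES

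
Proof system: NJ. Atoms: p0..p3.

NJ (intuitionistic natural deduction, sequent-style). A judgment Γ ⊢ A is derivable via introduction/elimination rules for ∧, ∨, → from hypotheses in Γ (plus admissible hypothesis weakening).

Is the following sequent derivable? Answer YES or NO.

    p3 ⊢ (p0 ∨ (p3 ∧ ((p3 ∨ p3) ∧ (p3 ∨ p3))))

Derivation trace:
[∨I₂] p3 ⊢ (p0 ∨ (p3 ∧ ((p3 ∨ p3) ∧ (p3 ∨ p3))))
  [∧I] p3 ⊢ (p3 ∧ ((p3 ∨ p3) ∧ (p3 ∨ p3)))
    [Ax] p3 ⊢ p3
    [∧I] p3 ⊢ ((p3 ∨ p3) ∧ (p3 ∨ p3))
      [∨I₂] p3 ⊢ (p3 ∨ p3)
        [Ax] p3 ⊢ p3
      [∨I₂] p3 ⊢ (p3 ∨ p3)
        [Ax] p3 ⊢ p3

Result: YES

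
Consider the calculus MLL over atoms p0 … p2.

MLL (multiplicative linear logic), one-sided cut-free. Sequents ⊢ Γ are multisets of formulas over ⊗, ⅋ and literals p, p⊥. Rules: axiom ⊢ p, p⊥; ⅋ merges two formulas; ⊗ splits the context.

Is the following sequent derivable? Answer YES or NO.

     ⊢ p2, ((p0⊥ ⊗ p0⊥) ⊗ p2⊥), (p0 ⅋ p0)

Derivation trace:
[⅋]  ⊢ p2, ((p0⊥ ⊗ p0⊥) ⊗ p2⊥), (p0 ⅋ p0)
  [⊗]  ⊢ p0, p0, p2, ((p0⊥ ⊗ p0⊥) ⊗ p2⊥)
    [⊗]  ⊢ p0, p0, (p0⊥ ⊗ p0⊥)
      [Ax]  ⊢ p0, p0⊥
      [Ax]  ⊢ p0, p0⊥
    [Ax]  ⊢ p2, p2⊥

Result: YES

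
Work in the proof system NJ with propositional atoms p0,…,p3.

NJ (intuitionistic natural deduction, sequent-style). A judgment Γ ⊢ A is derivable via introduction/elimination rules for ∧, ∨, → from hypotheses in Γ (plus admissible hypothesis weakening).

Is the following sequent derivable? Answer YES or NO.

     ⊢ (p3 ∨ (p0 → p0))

Proof tree:
[∨I₂]  ⊢ (p3 ∨ (p0 → p0))
  [→I]  ⊢ (p0 → p0)
    [Ax] p0 ⊢ p0

Result: YES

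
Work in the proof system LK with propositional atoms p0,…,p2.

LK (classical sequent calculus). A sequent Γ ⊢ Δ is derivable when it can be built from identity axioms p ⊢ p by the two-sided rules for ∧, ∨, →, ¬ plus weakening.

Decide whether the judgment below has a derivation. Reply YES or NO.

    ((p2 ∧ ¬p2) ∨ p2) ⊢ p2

Proof tree:
[∨L] ((p2 ∧ ¬p2) ∨ p2) ⊢ p2
  [∧L] (p2 ∧ ¬p2) ⊢ 
    [¬L] p2, ¬p2 ⊢ 
      [Ax] p2 ⊢ p2
  [Ax] p2 ⊢ p2

Result: YES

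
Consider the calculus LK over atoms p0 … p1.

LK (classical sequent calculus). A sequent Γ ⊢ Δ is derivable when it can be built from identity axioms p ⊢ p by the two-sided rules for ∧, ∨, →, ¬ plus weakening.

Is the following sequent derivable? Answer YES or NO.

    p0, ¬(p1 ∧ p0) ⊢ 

Enumerate valuations to refute Γ ⊢ Δ:
  v=00: Γ:[p0=F, ¬(p1 ∧ p0)=T] Δ:[] refutes=False
  v=01: Γ:[p0=F, ¬(p1 ∧ p0)=T] Δ:[] refutes=False
  v=10: Γ:[p0=T, ¬(p1 ∧ p0)=T] Δ:[] refutes=True  ← countermodel

Result: NO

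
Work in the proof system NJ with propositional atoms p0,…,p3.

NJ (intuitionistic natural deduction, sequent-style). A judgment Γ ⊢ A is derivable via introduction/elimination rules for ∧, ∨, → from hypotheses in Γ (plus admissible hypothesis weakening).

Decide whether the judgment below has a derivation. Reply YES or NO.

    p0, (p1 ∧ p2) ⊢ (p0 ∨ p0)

Proof tree:
[Wk] p0, (p1 ∧ p2) ⊢ (p0 ∨ p0)
  [∨I₂] p0 ⊢ (p0 ∨ p0)
    [Ax] p0 ⊢ p0

Result: YES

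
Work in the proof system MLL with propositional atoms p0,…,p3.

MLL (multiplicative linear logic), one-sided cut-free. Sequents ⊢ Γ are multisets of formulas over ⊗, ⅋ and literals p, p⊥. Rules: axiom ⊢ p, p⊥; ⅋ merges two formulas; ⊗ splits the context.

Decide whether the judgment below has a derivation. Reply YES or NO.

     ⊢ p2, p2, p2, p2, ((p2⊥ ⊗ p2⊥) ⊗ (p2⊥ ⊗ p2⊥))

Derivation (root first):
[⊗]  ⊢ p2, p2, p2, p2, ((p2⊥ ⊗ p2⊥) ⊗ (p2⊥ ⊗ p2⊥))
  [⊗]  ⊢ p2, p2, (p2⊥ ⊗ p2⊥)
    [Ax]  ⊢ p2, p2⊥
    [Ax]  ⊢ p2, p2⊥
  [⊗]  ⊢ p2, p2, (p2⊥ ⊗ p2⊥)
    [Ax]  ⊢ p2, p2⊥
    [Ax]  ⊢ p2, p2⊥

Result: YES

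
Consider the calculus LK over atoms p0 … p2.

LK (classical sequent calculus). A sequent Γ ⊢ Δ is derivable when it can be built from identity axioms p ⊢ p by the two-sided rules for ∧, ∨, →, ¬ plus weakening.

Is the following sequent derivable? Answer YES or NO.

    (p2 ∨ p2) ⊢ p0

Search for a countermodel by truth-table:
  v=000: Γ:[(p2 ∨ p2)=F] Δ:[p0=F] refutes=False
  v=001: Γ:[(p2 ∨ p2)=T] Δ:[p0=F] refutes=True  ← countermodel

Result: NO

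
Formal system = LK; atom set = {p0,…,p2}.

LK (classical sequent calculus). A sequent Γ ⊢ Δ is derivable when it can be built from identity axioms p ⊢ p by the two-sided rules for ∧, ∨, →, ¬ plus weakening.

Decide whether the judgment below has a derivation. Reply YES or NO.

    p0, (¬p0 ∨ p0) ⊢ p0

Proof tree:
[∨L] p0, (¬p0 ∨ p0) ⊢ p0
  [¬L] p0, ¬p0 ⊢ 
    [Ax] p0 ⊢ p0
  [Ax] p0 ⊢ p0

Result: YES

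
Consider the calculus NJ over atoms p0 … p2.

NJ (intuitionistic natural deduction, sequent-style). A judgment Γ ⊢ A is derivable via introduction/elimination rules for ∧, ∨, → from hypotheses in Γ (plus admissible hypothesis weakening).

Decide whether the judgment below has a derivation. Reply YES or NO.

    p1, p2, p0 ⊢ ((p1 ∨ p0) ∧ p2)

Derivation (root first):
[∧I] p1, p2, p0 ⊢ ((p1 ∨ p0) ∧ p2)
  [Wk] p1, p0 ⊢ (p1 ∨ p0)
    [∨I₁] p1 ⊢ (p1 ∨ p0)
      [Ax] p1 ⊢ p1
  [Ax] p2 ⊢ p2

Result: YES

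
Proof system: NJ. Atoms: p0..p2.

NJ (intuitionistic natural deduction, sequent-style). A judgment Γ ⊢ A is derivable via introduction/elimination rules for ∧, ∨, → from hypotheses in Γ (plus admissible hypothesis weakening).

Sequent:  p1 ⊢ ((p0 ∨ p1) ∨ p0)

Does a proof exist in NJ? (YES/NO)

Derivation trace:
[∨I₁] p1 ⊢ ((p0 ∨ p1) ∨ p0)
  [∨I₂] p1 ⊢ (p0 ∨ p1)
    [Ax] p1 ⊢ p1

Result: YES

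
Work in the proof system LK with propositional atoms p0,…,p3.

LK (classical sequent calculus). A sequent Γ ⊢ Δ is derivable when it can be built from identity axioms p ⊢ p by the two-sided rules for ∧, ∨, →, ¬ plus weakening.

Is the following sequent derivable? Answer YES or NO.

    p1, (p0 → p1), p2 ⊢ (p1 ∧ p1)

Derivation trace:
[WL] p1, (p0 → p1), p2 ⊢ (p1 ∧ p1)
  [∧R] p1, (p0 → p1) ⊢ (p1 ∧ p1)
    [Ax] p1 ⊢ p1
    [→L] p1, (p0 → p1) ⊢ p1
      [WR] p1 ⊢ p1, p0
        [Ax] p1 ⊢ p1
      [Ax] p1 ⊢ p1

Result: YES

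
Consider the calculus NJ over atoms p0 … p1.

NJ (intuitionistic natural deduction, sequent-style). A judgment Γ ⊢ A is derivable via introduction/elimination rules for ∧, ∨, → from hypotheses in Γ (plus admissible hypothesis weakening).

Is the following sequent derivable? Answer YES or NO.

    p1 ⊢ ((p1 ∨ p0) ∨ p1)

Derivation trace:
[∨I₁] p1 ⊢ ((p1 ∨ p0) ∨ p1)
  [∨I₁] p1 ⊢ (p1 ∨ p0)
    [Ax] p1 ⊢ p1

Result: YES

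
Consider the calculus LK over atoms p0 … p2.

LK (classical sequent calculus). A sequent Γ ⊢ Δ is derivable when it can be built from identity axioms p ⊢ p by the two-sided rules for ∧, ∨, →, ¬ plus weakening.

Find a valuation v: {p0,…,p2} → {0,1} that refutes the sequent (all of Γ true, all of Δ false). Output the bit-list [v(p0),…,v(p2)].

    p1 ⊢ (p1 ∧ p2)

Search for a countermodel by truth-table:
  v=000: Γ:[p1=F] Δ:[(p1 ∧ p2)=F] refutes=False
  v=001: Γ:[p1=F] Δ:[(p1 ∧ p2)=F] refutes=False
  v=010: Γ:[p1=T] Δ:[(p1 ∧ p2)=F] refutes=True  ← countermodel

Result: [0, 1, 0]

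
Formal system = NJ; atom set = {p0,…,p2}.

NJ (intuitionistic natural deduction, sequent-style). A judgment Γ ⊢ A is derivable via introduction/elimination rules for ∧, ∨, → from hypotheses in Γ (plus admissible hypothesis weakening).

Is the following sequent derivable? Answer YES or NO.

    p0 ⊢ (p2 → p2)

Derivation trace:
[→I] p0 ⊢ (p2 → p2)
  [Wk] p2, p0 ⊢ p2
    [Ax] p2 ⊢ p2

Result: YES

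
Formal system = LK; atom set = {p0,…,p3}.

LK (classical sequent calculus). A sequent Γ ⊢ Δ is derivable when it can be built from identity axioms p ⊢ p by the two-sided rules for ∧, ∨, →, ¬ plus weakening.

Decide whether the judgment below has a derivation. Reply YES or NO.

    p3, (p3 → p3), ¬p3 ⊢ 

Derivation (root first):
[¬L] p3, (p3 → p3), ¬p3 ⊢ 
  [→L] p3, (p3 → p3) ⊢ p3
    [Ax] p3 ⊢ p3
    [Ax] p3 ⊢ p3

Result: YES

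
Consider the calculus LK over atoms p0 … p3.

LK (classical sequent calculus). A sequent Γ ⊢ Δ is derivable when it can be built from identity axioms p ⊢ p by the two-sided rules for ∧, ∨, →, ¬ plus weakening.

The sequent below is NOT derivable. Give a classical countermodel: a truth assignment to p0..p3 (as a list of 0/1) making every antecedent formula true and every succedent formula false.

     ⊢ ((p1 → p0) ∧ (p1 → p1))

Truth-table refutation:
  v=0000: Γ:[] Δ:[((p1 → p0) ∧ (p1 → p1))=T] refutes=False
  v=0001: Γ:[] Δ:[((p1 → p0) ∧ (p1 → p1))=T] refutes=False
  v=0010: Γ:[] Δ:[((p1 → p0) ∧ (p1 → p1))=T] refutes=False
  v=0011: Γ:[] Δ:[((p1 → p0) ∧ (p1 → p1))=T] refutes=False
  v=0100: Γ:[] Δ:[((p1 → p0) ∧ (p1 → p1))=F] refutes=True  ← countermodel

Result: [0, 1, 0, 0]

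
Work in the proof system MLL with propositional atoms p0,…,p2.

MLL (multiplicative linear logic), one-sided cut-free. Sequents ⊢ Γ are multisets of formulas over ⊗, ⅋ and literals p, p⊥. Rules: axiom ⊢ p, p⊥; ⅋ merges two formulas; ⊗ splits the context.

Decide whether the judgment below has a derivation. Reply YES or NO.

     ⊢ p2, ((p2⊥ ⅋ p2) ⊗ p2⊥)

Derivation trace:
[⊗]  ⊢ p2, ((p2⊥ ⅋ p2) ⊗ p2⊥)
  [⅋]  ⊢ (p2⊥ ⅋ p2)
    [Ax]  ⊢ p2, p2⊥
  [Ax]  ⊢ p2, p2⊥

Result: YES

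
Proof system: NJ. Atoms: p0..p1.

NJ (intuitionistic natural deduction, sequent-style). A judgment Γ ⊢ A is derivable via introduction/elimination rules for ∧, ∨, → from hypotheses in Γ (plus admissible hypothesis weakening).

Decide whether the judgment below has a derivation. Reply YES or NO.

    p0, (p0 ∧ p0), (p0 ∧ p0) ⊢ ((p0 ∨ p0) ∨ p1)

Proof tree:
[Wk] p0, (p0 ∧ p0), (p0 ∧ p0) ⊢ ((p0 ∨ p0) ∨ p1)
  [Wk] p0, (p0 ∧ p0) ⊢ ((p0 ∨ p0) ∨ p1)
    [∨I₁] p0 ⊢ ((p0 ∨ p0) ∨ p1)
      [∨I₂] p0 ⊢ (p0 ∨ p0)
        [Ax] p0 ⊢ p0

Result: YES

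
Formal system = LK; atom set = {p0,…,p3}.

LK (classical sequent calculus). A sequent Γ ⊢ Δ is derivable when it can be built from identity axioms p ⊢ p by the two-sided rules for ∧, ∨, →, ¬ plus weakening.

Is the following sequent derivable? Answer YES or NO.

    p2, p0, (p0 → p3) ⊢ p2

Derivation trace:
[→L] p2, p0, (p0 → p3) ⊢ p2
  [Ax] p0 ⊢ p0
  [WL] p2, p3 ⊢ p2
    [Ax] p2 ⊢ p2

Result: YES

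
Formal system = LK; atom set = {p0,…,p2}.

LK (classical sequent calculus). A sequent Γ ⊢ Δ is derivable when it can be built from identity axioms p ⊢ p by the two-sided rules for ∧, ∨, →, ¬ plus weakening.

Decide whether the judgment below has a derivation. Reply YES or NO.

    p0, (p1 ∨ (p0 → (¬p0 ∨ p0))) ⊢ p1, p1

Search for a countermodel by truth-table:
  v=000: Γ:[p0=F, (p1 ∨ (p0 → (¬p0 ∨ p0)))=T] Δ:[p1=F, p1=F] refutes=False
  v=001: Γ:[p0=F, (p1 ∨ (p0 → (¬p0 ∨ p0)))=T] Δ:[p1=F, p1=F] refutes=False
  v=010: Γ:[p0=F, (p1 ∨ (p0 → (¬p0 ∨ p0)))=T] Δ:[p1=T, p1=T] refutes=False
  v=011: Γ:[p0=F, (p1 ∨ (p0 → (¬p0 ∨ p0)))=T] Δ:[p1=T, p1=T] refutes=False
  v=100: Γ:[p0=T, (p1 ∨ (p0 → (¬p0 ∨ p0)))=T] Δ:[p1=F, p1=F] refutes=True  ← countermodel

Result: NO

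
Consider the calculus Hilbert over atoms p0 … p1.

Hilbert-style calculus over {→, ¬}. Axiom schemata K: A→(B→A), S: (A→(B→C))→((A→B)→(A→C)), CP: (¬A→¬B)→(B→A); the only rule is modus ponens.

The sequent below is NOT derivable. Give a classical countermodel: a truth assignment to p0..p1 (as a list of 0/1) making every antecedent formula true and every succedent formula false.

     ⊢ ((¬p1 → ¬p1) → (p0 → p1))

Truth-table refutation:
  v=00: Γ:[] Δ:[((¬p1 → ¬p1) → (p0 → p1))=T] refutes=False
  v=01: Γ:[] Δ:[((¬p1 → ¬p1) → (p0 → p1))=T] refutes=False
  v=10: Γ:[] Δ:[((¬p1 → ¬p1) → (p0 → p1))=F] refutes=True  ← countermodel

Result: [1, 0]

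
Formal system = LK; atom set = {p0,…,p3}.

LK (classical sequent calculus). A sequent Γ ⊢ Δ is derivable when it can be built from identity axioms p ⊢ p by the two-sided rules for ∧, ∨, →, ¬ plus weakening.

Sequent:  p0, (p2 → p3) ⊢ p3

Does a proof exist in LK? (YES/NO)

Search for a countermodel by truth-table:
  v=0000: Γ:[p0=F, (p2 → p3)=T] Δ:[p3=F] refutes=False
  v=0001: Γ:[p0=F, (p2 → p3)=T] Δ:[p3=T] refutes=False
  v=0010: Γ:[p0=F, (p2 → p3)=F] Δ:[p3=F] refutes=False
  v=0011: Γ:[p0=F, (p2 → p3)=T] Δ:[p3=T] refutes=False
  v=0100: Γ:[p0=F, (p2 → p3)=T] Δ:[p3=F] refutes=False
  v=0101: Γ:[p0=F, (p2 → p3)=T] Δ:[p3=T] refutes=False
  v=0110: Γ:[p0=F, (p2 → p3)=F] Δ:[p3=F] refutes=False
  v=0111: Γ:[p0=F, (p2 → p3)=T] Δ:[p3=T] refutes=False
  v=1000: Γ:[p0=T, (p2 → p3)=T] Δ:[p3=F] refutes=True  ← countermodel

Result: NO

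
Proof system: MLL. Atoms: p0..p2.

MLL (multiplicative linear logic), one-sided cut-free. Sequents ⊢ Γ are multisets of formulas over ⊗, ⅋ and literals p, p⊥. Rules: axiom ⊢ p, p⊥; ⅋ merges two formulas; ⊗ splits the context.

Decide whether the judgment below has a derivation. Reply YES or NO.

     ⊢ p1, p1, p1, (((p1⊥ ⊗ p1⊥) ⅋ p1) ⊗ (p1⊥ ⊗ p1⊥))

Derivation trace:
[⊗]  ⊢ p1, p1, p1, (((p1⊥ ⊗ p1⊥) ⅋ p1) ⊗ (p1⊥ ⊗ p1⊥))
  [⅋]  ⊢ p1, ((p1⊥ ⊗ p1⊥) ⅋ p1)
    [⊗]  ⊢ p1, p1, (p1⊥ ⊗ p1⊥)
      [Ax]  ⊢ p1, p1⊥
      [Ax]  ⊢ p1, p1⊥
  [⊗]  ⊢ p1, p1, (p1⊥ ⊗ p1⊥)
    [Ax]  ⊢ p1, p1⊥
    [Ax]  ⊢ p1, p1⊥

Result: YES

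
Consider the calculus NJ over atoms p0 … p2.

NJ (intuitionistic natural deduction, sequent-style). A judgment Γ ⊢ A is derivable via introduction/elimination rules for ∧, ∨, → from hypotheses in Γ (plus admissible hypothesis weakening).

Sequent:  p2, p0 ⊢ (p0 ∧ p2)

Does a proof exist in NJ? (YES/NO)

Derivation (root first):
[∧I] p2, p0 ⊢ (p0 ∧ p2)
  [Wk] p0, p0 ⊢ p0
    [Ax] p0 ⊢ p0
  [Ax] p2 ⊢ p2

Result: YES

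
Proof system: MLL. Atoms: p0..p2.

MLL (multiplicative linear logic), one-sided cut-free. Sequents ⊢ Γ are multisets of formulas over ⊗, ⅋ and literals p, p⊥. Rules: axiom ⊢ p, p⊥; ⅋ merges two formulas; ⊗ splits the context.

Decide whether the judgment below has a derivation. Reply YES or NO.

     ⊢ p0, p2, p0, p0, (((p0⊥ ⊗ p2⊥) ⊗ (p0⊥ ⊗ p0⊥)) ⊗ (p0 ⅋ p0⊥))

Proof tree:
[⊗]  ⊢ p0, p2, p0, p0, (((p0⊥ ⊗ p2⊥) ⊗ (p0⊥ ⊗ p0⊥)) ⊗ (p0 ⅋ p0⊥))
  [⊗]  ⊢ p0, p2, p0, p0, ((p0⊥ ⊗ p2⊥) ⊗ (p0⊥ ⊗ p0⊥))
    [⊗]  ⊢ p0, p2, (p0⊥ ⊗ p2⊥)
      [Ax]  ⊢ p0, p0⊥
      [Ax]  ⊢ p2, p2⊥
    [⊗]  ⊢ p0, p0, (p0⊥ ⊗ p0⊥)
      [Ax]  ⊢ p0, p0⊥
      [Ax]  ⊢ p0, p0⊥
  [⅋]  ⊢ (p0 ⅋ p0⊥)
    [Ax]  ⊢ p0, p0⊥

Result: YES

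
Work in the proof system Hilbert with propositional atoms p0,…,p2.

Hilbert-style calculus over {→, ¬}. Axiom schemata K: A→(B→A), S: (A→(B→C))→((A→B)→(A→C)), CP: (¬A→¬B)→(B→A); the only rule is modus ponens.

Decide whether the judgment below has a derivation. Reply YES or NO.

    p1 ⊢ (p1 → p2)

Truth-table refutation:
  v=000: Γ:[p1=F] Δ:[(p1 → p2)=T] refutes=False
  v=001: Γ:[p1=F] Δ:[(p1 → p2)=T] refutes=False
  v=010: Γ:[p1=T] Δ:[(p1 → p2)=F] refutes=True  ← countermodel

Result: NO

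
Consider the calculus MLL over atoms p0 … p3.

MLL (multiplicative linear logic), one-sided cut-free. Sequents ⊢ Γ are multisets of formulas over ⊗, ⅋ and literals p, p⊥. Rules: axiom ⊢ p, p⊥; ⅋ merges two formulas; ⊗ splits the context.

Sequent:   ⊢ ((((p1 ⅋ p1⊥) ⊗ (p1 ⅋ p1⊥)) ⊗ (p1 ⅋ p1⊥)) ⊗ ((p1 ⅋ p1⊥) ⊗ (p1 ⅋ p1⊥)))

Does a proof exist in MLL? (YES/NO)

Derivation (root first):
[⊗]  ⊢ ((((p1 ⅋ p1⊥) ⊗ (p1 ⅋ p1⊥)) ⊗ (p1 ⅋ p1⊥)) ⊗ ((p1 ⅋ p1⊥) ⊗ (p1 ⅋ p1⊥)))
  [⊗]  ⊢ (((p1 ⅋ p1⊥) ⊗ (p1 ⅋ p1⊥)) ⊗ (p1 ⅋ p1⊥))
    [⊗]  ⊢ ((p1 ⅋ p1⊥) ⊗ (p1 ⅋ p1⊥))
      [⅋]  ⊢ (p1 ⅋ p1⊥)
        [Ax]  ⊢ p1, p1⊥
      [⅋]  ⊢ (p1 ⅋ p1⊥)
        [Ax]  ⊢ p1, p1⊥
    [⅋]  ⊢ (p1 ⅋ p1⊥)
      [Ax]  ⊢ p1, p1⊥
  [⊗]  ⊢ ((p1 ⅋ p1⊥) ⊗ (p1 ⅋ p1⊥))
    [⅋]  ⊢ (p1 ⅋ p1⊥)
      [Ax]  ⊢ p1, p1⊥
    [⅋]  ⊢ (p1 ⅋ p1⊥)
      [Ax]  ⊢ p1, p1⊥

Result: YES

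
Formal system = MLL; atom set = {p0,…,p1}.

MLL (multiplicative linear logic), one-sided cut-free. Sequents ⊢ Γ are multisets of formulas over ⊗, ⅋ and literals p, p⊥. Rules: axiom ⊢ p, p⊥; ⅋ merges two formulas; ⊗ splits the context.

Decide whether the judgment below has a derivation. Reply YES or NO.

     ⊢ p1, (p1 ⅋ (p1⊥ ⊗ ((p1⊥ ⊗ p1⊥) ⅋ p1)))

Derivation (root first):
[⅋]  ⊢ p1, (p1 ⅋ (p1⊥ ⊗ ((p1⊥ ⊗ p1⊥) ⅋ p1)))
  [⊗]  ⊢ p1, p1, (p1⊥ ⊗ ((p1⊥ ⊗ p1⊥) ⅋ p1))
    [Ax]  ⊢ p1, p1⊥
    [⅋]  ⊢ p1, ((p1⊥ ⊗ p1⊥) ⅋ p1)
      [⊗]  ⊢ p1, p1, (p1⊥ ⊗ p1⊥)
        [Ax]  ⊢ p1, p1⊥
        [Ax]  ⊢ p1, p1⊥

Result: YES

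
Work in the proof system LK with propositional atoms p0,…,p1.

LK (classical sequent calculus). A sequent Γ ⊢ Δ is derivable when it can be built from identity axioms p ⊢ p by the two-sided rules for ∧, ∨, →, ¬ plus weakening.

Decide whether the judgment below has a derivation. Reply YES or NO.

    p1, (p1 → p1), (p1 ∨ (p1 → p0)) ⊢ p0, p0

Truth-table refutation:
  v=00: Γ:[p1=F, (p1 → p1)=T, (p1 ∨ (p1 → p0))=T] Δ:[p0=F, p0=F] refutes=False
  v=01: Γ:[p1=T, (p1 → p1)=T, (p1 ∨ (p1 → p0))=T] Δ:[p0=F, p0=F] refutes=True  ← countermodel

Result: NO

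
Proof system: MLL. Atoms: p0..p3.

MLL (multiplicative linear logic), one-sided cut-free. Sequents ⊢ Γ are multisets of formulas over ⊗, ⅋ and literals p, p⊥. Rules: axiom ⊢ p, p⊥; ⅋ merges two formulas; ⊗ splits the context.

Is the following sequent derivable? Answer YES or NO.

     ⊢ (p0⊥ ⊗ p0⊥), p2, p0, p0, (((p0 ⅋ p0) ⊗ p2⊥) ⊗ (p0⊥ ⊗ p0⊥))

Proof tree:
[⊗]  ⊢ (p0⊥ ⊗ p0⊥), p2, p0, p0, (((p0 ⅋ p0) ⊗ p2⊥) ⊗ (p0⊥ ⊗ p0⊥))
  [⊗]  ⊢ (p0⊥ ⊗ p0⊥), p2, ((p0 ⅋ p0) ⊗ p2⊥)
    [⅋]  ⊢ (p0⊥ ⊗ p0⊥), (p0 ⅋ p0)
      [⊗]  ⊢ p0, p0, (p0⊥ ⊗ p0⊥)
        [Ax]  ⊢ p0, p0⊥
        [Ax]  ⊢ p0, p0⊥
    [Ax]  ⊢ p2, p2⊥
  [⊗]  ⊢ p0, p0, (p0⊥ ⊗ p0⊥)
    [Ax]  ⊢ p0, p0⊥
    [Ax]  ⊢ p0, p0⊥

Result: YES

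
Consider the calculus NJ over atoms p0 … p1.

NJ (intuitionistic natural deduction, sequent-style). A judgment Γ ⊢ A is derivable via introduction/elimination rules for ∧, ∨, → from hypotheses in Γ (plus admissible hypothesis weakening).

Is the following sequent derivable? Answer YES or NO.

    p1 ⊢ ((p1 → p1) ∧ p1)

Derivation trace:
[∧I] p1 ⊢ ((p1 → p1) ∧ p1)
  [→I]  ⊢ (p1 → p1)
    [Ax] p1 ⊢ p1
  [Ax] p1 ⊢ p1

Result: YES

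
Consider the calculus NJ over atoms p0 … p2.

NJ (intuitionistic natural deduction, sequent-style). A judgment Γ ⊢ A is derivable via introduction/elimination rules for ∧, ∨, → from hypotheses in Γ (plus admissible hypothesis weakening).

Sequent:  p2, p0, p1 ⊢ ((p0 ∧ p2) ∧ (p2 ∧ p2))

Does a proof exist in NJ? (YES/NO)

Derivation trace:
[Wk] p2, p0, p1 ⊢ ((p0 ∧ p2) ∧ (p2 ∧ p2))
  [∧I] p2, p0 ⊢ ((p0 ∧ p2) ∧ (p2 ∧ p2))
    [∧I] p2, p0 ⊢ (p0 ∧ p2)
      [Ax] p0 ⊢ p0
      [Ax] p2 ⊢ p2
    [∧I] p2 ⊢ (p2 ∧ p2)
      [Ax] p2 ⊢ p2
      [Ax] p2 ⊢ p2

Result: YES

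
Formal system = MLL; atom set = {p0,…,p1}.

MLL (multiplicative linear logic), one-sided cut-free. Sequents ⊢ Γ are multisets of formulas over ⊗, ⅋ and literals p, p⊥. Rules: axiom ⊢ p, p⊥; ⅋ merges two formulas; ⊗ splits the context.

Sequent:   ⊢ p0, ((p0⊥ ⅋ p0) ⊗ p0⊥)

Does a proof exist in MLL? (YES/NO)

Derivation trace:
[⊗]  ⊢ p0, ((p0⊥ ⅋ p0) ⊗ p0⊥)
  [⅋]  ⊢ (p0⊥ ⅋ p0)
    [Ax]  ⊢ p0, p0⊥
  [Ax]  ⊢ p0, p0⊥

Result: YES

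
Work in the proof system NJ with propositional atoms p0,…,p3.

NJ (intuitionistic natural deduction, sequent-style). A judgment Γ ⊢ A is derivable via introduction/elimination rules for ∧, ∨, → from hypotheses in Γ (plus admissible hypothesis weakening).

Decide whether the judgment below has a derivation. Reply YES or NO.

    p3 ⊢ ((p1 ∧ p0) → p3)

Derivation trace:
[→I] p3 ⊢ ((p1 ∧ p0) → p3)
  [Wk] p3, (p1 ∧ p0) ⊢ p3
    [Ax] p3 ⊢ p3

Result: YES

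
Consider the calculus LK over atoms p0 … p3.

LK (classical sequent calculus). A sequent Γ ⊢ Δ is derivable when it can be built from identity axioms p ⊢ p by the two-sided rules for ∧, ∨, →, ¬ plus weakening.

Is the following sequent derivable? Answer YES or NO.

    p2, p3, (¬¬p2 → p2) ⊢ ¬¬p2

Derivation trace:
[→L] p2, p3, (¬¬p2 → p2) ⊢ ¬¬p2
  [WL] p2, p3 ⊢ ¬¬p2
    [¬R] p2 ⊢ ¬¬p2
      [¬L] p2, ¬p2 ⊢ 
        [Ax] p2 ⊢ p2
  [¬R] p2 ⊢ ¬¬p2
    [¬L] p2, ¬p2 ⊢ 
      [Ax] p2 ⊢ p2

Result: YES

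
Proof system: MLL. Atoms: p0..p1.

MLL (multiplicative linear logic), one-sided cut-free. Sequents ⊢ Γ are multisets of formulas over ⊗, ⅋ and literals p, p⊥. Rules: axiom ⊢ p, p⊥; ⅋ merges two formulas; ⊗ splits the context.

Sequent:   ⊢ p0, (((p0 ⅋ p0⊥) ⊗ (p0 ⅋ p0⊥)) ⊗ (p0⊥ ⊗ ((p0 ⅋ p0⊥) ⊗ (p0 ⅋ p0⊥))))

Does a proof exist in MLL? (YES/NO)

Derivation trace:
[⊗]  ⊢ p0, (((p0 ⅋ p0⊥) ⊗ (p0 ⅋ p0⊥)) ⊗ (p0⊥ ⊗ ((p0 ⅋ p0⊥) ⊗ (p0 ⅋ p0⊥))))
  [⊗]  ⊢ ((p0 ⅋ p0⊥) ⊗ (p0 ⅋ p0⊥))
    [⅋]  ⊢ (p0 ⅋ p0⊥)
      [Ax]  ⊢ p0, p0⊥
    [⅋]  ⊢ (p0 ⅋ p0⊥)
      [Ax]  ⊢ p0, p0⊥
  [⊗]  ⊢ p0, (p0⊥ ⊗ ((p0 ⅋ p0⊥) ⊗ (p0 ⅋ p0⊥)))
    [Ax]  ⊢ p0, p0⊥
    [⊗]  ⊢ ((p0 ⅋ p0⊥) ⊗ (p0 ⅋ p0⊥))
      [⅋]  ⊢ (p0 ⅋ p0⊥)
        [Ax]  ⊢ p0, p0⊥
      [⅋]  ⊢ (p0 ⅋ p0⊥)
        [Ax]  ⊢ p0, p0⊥

Result: YES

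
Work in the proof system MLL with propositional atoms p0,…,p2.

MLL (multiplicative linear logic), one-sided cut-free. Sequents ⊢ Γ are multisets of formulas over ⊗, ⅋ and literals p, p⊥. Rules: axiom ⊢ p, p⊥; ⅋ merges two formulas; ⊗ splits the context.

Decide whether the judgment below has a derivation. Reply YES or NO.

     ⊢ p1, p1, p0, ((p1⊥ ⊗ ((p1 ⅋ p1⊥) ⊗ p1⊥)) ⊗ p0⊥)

Derivation (root first):
[⊗]  ⊢ p1, p1, p0, ((p1⊥ ⊗ ((p1 ⅋ p1⊥) ⊗ p1⊥)) ⊗ p0⊥)
  [⊗]  ⊢ p1, p1, (p1⊥ ⊗ ((p1 ⅋ p1⊥) ⊗ p1⊥))
    [Ax]  ⊢ p1, p1⊥
    [⊗]  ⊢ p1, ((p1 ⅋ p1⊥) ⊗ p1⊥)
      [⅋]  ⊢ (p1 ⅋ p1⊥)
        [Ax]  ⊢ p1, p1⊥
      [Ax]  ⊢ p1, p1⊥
  [Ax]  ⊢ p0, p0⊥

Result: YES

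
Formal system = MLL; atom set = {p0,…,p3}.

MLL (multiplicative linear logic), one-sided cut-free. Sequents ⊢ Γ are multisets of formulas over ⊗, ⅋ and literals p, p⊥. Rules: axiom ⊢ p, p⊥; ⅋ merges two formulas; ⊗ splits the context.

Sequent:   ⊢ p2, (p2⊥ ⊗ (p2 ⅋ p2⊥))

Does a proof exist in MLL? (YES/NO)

Derivation trace:
[⊗]  ⊢ p2, (p2⊥ ⊗ (p2 ⅋ p2⊥))
  [Ax]  ⊢ p2, p2⊥
  [⅋]  ⊢ (p2 ⅋ p2⊥)
    [Ax]  ⊢ p2, p2⊥

Result: YES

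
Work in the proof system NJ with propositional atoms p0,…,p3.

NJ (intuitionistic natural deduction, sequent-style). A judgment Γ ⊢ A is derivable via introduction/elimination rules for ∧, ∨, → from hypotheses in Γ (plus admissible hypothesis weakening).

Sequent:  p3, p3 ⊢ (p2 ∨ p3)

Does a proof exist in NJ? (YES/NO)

Derivation trace:
[Wk] p3, p3 ⊢ (p2 ∨ p3)
  [∨I₂] p3 ⊢ (p2 ∨ p3)
    [Ax] p3 ⊢ p3

Result: YES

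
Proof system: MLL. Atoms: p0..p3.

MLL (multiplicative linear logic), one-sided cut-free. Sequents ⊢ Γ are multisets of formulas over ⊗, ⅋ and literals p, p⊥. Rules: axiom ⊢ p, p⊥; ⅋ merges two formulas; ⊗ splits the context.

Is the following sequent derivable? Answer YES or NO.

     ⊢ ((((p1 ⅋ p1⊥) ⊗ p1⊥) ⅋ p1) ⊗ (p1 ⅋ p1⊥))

Derivation trace:
[⊗]  ⊢ ((((p1 ⅋ p1⊥) ⊗ p1⊥) ⅋ p1) ⊗ (p1 ⅋ p1⊥))
  [⅋]  ⊢ (((p1 ⅋ p1⊥) ⊗ p1⊥) ⅋ p1)
    [⊗]  ⊢ p1, ((p1 ⅋ p1⊥) ⊗ p1⊥)
      [⅋]  ⊢ (p1 ⅋ p1⊥)
        [Ax]  ⊢ p1, p1⊥
      [Ax]  ⊢ p1, p1⊥
  [⅋]  ⊢ (p1 ⅋ p1⊥)
    [Ax]  ⊢ p1, p1⊥

Result: YES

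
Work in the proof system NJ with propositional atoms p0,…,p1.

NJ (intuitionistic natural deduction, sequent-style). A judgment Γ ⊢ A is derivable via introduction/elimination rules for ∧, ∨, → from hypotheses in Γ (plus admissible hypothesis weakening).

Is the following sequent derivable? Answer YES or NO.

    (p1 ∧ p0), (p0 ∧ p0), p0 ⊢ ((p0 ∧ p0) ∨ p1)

Derivation (root first):
[∨I₁] (p1 ∧ p0), (p0 ∧ p0), p0 ⊢ ((p0 ∧ p0) ∨ p1)
  [∧I] (p1 ∧ p0), (p0 ∧ p0), p0 ⊢ (p0 ∧ p0)
    [Wk] p0, (p1 ∧ p0) ⊢ p0
      [Ax] p0 ⊢ p0
    [Wk] p0, (p1 ∧ p0), (p0 ∧ p0) ⊢ p0
      [Wk] p0, (p1 ∧ p0) ⊢ p0
        [Ax] p0 ⊢ p0

Result: YES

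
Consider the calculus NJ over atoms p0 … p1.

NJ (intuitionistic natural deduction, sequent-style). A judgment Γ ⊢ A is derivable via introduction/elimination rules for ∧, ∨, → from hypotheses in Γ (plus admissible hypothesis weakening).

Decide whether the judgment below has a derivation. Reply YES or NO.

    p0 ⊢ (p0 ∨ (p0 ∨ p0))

Derivation trace:
[∨I₂] p0 ⊢ (p0 ∨ (p0 ∨ p0))
  [∨I₁] p0 ⊢ (p0 ∨ p0)
    [Ax] p0 ⊢ p0

Result: YES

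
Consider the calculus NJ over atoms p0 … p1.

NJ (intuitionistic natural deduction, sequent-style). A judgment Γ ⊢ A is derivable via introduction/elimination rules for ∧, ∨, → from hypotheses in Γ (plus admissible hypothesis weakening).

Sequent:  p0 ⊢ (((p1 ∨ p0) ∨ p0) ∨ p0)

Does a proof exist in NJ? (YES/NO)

Derivation trace:
[∨I₁] p0 ⊢ (((p1 ∨ p0) ∨ p0) ∨ p0)
  [∨I₁] p0 ⊢ ((p1 ∨ p0) ∨ p0)
    [∨I₂] p0 ⊢ (p1 ∨ p0)
      [Ax] p0 ⊢ p0

Result: YES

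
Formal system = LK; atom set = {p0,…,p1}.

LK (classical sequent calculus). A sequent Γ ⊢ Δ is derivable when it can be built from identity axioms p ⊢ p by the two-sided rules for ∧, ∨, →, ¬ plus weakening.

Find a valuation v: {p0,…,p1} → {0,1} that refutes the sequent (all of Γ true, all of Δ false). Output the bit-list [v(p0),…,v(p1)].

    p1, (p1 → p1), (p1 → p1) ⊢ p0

Search for a countermodel by truth-table:
  v=00: Γ:[p1=F, (p1 → p1)=T, (p1 → p1)=T] Δ:[p0=F] refutes=False
  v=01: Γ:[p1=T, (p1 → p1)=T, (p1 → p1)=T] Δ:[p0=F] refutes=True  ← countermodel

Result: [0, 1]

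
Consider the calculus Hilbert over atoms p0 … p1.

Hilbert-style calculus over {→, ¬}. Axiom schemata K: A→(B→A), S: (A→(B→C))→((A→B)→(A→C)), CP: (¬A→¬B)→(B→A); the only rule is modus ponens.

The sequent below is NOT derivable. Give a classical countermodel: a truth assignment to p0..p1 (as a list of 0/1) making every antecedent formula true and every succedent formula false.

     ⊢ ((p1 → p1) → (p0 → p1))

Search for a countermodel by truth-table:
  v=00: Γ:[] Δ:[((p1 → p1) → (p0 → p1))=T] refutes=False
  v=01: Γ:[] Δ:[((p1 → p1) → (p0 → p1))=T] refutes=False
  v=10: Γ:[] Δ:[((p1 → p1) → (p0 → p1))=F] refutes=True  ← countermodel

Result: [1, 0]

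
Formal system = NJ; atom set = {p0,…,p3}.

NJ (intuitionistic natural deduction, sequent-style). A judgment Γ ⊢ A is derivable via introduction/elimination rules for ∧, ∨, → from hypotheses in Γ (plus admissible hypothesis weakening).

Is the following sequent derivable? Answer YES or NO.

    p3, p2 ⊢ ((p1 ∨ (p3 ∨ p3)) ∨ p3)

Derivation trace:
[∨I₁] p3, p2 ⊢ ((p1 ∨ (p3 ∨ p3)) ∨ p3)
  [Wk] p3, p2 ⊢ (p1 ∨ (p3 ∨ p3))
    [∨I₂] p3 ⊢ (p1 ∨ (p3 ∨ p3))
      [∨I₂] p3 ⊢ (p3 ∨ p3)
        [Ax] p3 ⊢ p3

Result: YES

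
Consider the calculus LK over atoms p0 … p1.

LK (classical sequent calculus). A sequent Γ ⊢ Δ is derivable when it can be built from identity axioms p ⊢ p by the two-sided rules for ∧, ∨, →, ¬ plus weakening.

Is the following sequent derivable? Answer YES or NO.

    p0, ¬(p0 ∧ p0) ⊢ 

Proof tree:
[¬L] p0, ¬(p0 ∧ p0) ⊢ 
  [∧R] p0 ⊢ (p0 ∧ p0)
    [Ax] p0 ⊢ p0
    [Ax] p0 ⊢ p0

Result: YES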